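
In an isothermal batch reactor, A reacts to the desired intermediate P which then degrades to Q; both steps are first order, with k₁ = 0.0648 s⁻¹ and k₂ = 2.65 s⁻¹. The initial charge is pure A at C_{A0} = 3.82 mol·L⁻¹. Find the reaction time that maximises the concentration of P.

1.44 s

The intermediate peaks when r₁ = r₂, i.e. k₁e^(−k₁t) = k₂e^(−k₂t), giving t_opt = ln(k₂/k₁)/(k₂−k₁).
= ln(2.65/0.0648)/(2.65−0.0648) = ln(40.90)/2.585 = 3.711/2.585 = 1.44 s.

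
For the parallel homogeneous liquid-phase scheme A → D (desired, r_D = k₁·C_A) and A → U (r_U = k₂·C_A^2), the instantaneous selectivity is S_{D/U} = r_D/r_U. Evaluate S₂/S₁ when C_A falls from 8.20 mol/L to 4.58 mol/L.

S_{D/U} = (k₁/k₂)·C_A⁻¹, so S₂/S₁ = (C_{A,2}/C_{A,1})⁻¹.
= 8.20/4.58 = 1.79.
Selectivity toward D rises as C_A falls — low-concentration operation is favoured.

1.79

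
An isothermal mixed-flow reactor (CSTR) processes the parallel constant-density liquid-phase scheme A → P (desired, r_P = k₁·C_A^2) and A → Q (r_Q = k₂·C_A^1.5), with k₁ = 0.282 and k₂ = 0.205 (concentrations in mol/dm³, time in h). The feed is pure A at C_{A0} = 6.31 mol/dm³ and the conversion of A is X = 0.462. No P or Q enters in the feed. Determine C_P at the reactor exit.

Exit C_A = C_{A0}(1−X) = 6.31×0.538 = 3.395 mol/dm³.
Rates in a CSTR are evaluated at the outlet concentration: r_P = 0.282×3.395^2 = 3.250, r_Q = 0.205×3.395^1.5 = 1.282.
Fraction of consumed A going to P: r_P/(r_P+r_Q) = 0.7171.
C_P = 0.7171·C_{A0}·X = 0.7171×6.31×0.462 = 2.09 mol/dm³.

2.09 mol/dm³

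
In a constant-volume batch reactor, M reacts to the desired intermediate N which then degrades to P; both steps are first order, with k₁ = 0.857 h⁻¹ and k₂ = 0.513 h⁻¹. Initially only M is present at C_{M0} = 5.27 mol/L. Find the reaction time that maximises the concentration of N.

Setting dC_N/dt = 0 gives t_opt = ln(k₂/k₁)/(k₂−k₁).
= ln(0.513/0.857)/(0.513−0.857) = ln(0.5986)/-0.3440 = -0.5132/-0.3440 = 1.49 h.

1.49 h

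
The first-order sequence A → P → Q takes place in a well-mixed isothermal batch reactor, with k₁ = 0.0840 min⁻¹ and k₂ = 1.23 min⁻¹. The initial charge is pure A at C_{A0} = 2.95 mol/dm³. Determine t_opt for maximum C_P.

The intermediate peaks when r₁ = r₂, i.e. k₁e^(−k₁t) = k₂e^(−k₂t), giving t_opt = ln(k₂/k₁)/(k₂−k₁).
= ln(1.23/0.0840)/(1.23−0.0840) = ln(14.64)/1.146 = 2.684/1.146 = 2.34 min.

2.34 min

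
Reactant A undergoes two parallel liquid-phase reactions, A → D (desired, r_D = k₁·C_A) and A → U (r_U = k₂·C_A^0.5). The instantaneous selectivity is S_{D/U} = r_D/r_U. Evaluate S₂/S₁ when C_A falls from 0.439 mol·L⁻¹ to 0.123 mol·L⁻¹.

S_{D/U} = (k₁/k₂)·C_A^0.5, so S₂/S₁ = (C_{A,2}/C_{A,1})^0.5.
= (0.123/0.439)^0.5 = (0.2802)^0.5 = 0.529.

0.529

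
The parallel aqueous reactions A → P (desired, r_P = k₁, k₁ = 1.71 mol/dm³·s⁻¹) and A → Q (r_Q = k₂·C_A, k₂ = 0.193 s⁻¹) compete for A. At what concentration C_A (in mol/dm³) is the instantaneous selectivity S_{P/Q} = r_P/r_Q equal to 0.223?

39.7 mol/dm³

S_{P/Q} = (k₁/k₂)·C_A⁻¹ ⇒ C_A = (S·k₂/k₁)^(-1).
= (0.223×0.193/1.71)^(-1) = (0.02517)^(-1) = 39.7 mol/dm³.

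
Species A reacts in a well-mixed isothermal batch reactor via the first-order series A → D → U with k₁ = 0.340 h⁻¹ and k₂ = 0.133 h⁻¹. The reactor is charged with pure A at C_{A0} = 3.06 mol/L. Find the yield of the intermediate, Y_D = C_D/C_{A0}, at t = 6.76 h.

The intermediate concentration in a first-order A→B→C sequence is C_D = k₁C_{A0}(e^(−k₁t) − e^(−k₂t))/(k₂−k₁).
e^(−k₁t) = e^(−0.340×6.76) = e^(−2.298) = 0.1004; e^(−k₂t) = e^(−0.8991) = 0.4069.
C_D = 0.340×3.06/(0.133−0.340) × (0.1004−0.4069) = (-5.026)×(-0.3065) = 1.541 mol/L.
Y_D = C_D/C_{A0} = 1.541/3.06 = 0.503.

0.503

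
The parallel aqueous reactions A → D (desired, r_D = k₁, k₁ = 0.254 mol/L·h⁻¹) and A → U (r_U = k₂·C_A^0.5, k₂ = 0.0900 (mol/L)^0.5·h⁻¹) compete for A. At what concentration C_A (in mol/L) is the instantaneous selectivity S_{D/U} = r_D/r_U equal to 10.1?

0.0781 mol/L

S_{D/U} = (k₁/k₂)·C_A^-0.5 ⇒ C_A = (S·k₂/k₁)^(-2).
= (10.1×0.0900/0.254)^(-2) = (3.579)^(-2) = 0.0781 mol/L.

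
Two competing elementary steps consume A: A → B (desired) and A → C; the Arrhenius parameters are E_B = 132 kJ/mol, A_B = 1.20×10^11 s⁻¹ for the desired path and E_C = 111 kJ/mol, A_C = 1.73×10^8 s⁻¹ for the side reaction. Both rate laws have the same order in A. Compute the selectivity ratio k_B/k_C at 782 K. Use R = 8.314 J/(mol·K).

27.4

With equal orders, S_{B/C} = k_B/k_C = (A_B/A_C)·exp[(E_C−E_B)/(RT)].
(E_C−E_B)/(RT) = (111−132)×10³/(8.314×782) = -21000/6502 = -3.230.
k_B/k_C = (1.20×10^11/1.73×10^8)·exp(-3.230) = 693.6 × 0.03956 = 27.4.
Since E_B > E_C, raising the temperature improves selectivity toward B.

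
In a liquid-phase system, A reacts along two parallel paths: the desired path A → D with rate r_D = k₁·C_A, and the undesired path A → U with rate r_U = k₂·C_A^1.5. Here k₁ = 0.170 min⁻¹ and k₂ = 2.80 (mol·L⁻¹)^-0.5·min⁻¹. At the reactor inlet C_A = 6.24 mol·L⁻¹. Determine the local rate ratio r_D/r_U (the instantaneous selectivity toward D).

S_{D/U} = r_D/r_U = (k₁·C_A)/(k₂·C_A^1.5) = (k₁/k₂)·C_A^-0.5.
= (0.170×6.240) / (2.80×6.240^1.5) = 1.061/43.65 = 0.0243.

0.0243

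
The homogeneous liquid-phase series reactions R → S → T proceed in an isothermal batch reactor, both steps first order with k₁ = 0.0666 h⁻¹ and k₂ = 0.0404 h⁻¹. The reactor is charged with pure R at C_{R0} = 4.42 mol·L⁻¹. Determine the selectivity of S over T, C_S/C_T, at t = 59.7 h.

The intermediate concentration in a first-order A→B→C sequence is C_S = k₁C_{R0}(e^(−k₁t) − e^(−k₂t))/(k₂−k₁).
e^(−k₁t) = e^(−0.0666×59.7) = e^(−3.976) = 0.01876; e^(−k₂t) = e^(−2.412) = 0.08965.
C_S = 0.0666×4.42/(0.0404−0.0666) × (0.01876−0.08965) = (-11.24)×(-0.07089) = 0.7964 mol·L⁻¹.
C_R = C_{R0}e^(−k₁t) = 0.08292 mol·L⁻¹, so C_T = C_{R0}−C_R−C_S = 3.541 mol·L⁻¹; C_S/C_T = 0.225.

0.225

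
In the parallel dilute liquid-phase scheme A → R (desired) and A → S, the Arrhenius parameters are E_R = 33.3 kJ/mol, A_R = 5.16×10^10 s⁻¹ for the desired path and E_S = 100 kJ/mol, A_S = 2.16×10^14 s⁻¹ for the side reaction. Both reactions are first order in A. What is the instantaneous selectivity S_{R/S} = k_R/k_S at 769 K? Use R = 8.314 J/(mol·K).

8.11

k_R/k_S = (A_R/A_S)·exp[−(E_R−E_S)/(RT)] = (A_R/A_S)·exp[(E_S−E_R)/(RT)].
(E_S−E_R)/(RT) = (100−33.3)×10³/(8.314×769) = 66700/6393 = 10.43.
k_R/k_S = (5.16×10^10/2.16×10^14)·exp(10.43) = 2.389×10^-4 × 33946 = 8.11.
Since E_R < E_S, lowering the temperature improves selectivity toward R.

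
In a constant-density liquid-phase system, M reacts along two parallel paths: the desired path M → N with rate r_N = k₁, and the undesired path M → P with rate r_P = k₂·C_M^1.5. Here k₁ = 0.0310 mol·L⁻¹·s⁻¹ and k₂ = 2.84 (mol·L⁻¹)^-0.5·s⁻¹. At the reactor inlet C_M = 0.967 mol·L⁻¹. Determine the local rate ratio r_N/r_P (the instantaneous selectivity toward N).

0.0115

S_{N/P} = r_N/r_P = (k₁)/(k₂·C_M^1.5) = (k₁/k₂)·C_M^-1.5.
= (0.0310) / (2.84×0.9670^1.5) = 0.03100/2.701 = 0.0115.
The undesired path is higher order in M, so low C_M (CSTR or dilute feed) favours N.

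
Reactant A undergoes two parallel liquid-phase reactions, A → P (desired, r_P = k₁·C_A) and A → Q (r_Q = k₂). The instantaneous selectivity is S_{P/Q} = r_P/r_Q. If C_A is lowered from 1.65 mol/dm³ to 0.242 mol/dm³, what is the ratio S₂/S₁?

0.147

S_{P/Q} = (k₁/k₂)·C_A, so S₂/S₁ = (C_{A,2}/C_{A,1}).
= 0.242/1.65 = 0.147.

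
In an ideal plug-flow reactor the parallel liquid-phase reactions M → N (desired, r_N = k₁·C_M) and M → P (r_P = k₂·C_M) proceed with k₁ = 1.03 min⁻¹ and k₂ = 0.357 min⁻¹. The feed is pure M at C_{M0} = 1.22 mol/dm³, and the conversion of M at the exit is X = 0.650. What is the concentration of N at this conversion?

C_M = C_{M0}(1−X) = 0.4270 mol/dm³.
Both paths are first order in M, so the instantaneous fraction to N is constant: dC_N/d(−C_M) = k₁/(k₁+k₂) = 0.7426.
C_N = 0.7426·(C_{M0}−C_M) = 0.7426×0.7930 = 0.589 mol/dm³.

0.589 mol/dm³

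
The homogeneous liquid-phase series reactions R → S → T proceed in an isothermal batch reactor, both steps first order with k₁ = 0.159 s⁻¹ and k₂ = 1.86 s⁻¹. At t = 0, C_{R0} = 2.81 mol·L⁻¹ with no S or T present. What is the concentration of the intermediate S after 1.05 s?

The intermediate concentration in a first-order A→B→C sequence is C_S = k₁C_{R0}(e^(−k₁t) − e^(−k₂t))/(k₂−k₁).
e^(−k₁t) = e^(−0.159×1.05) = e^(−0.1670) = 0.8462; e^(−k₂t) = e^(−1.953) = 0.1418.
C_S = 0.159×2.81/(1.86−0.159) × (0.8462−0.1418) = 0.2627×0.7044 = 0.1850 mol·L⁻¹.

0.185 mol·L⁻¹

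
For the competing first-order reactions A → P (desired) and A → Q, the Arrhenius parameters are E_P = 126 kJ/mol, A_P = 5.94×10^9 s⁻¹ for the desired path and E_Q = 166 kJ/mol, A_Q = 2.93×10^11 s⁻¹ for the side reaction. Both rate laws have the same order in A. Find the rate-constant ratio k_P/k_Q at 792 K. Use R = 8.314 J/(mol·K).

With equal orders, S_{P/Q} = k_P/k_Q = (A_P/A_Q)·exp[(E_Q−E_P)/(RT)].
(E_Q−E_P)/(RT) = (166−126)×10³/(8.314×792) = 40000/6585 = 6.075.
k_P/k_Q = (5.94×10^9/2.93×10^11)·exp(6.075) = 0.02027 × 434.7 = 8.81.

8.81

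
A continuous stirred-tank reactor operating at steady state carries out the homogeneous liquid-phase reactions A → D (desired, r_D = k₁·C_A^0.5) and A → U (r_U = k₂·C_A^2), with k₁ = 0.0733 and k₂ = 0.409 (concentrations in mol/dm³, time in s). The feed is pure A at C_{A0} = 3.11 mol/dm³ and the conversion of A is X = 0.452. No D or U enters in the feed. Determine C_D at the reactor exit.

0.105 mol/dm³

Exit C_A = C_{A0}(1−X) = 3.11×0.548 = 1.704 mol/dm³.
In a CSTR the entire volume is at exit conditions, so r_D = 0.0733×1.704^0.5 = 0.09569 and r_U = 0.409×1.704^2 = 1.188.
Fraction of consumed A going to D: r_D/(r_D+r_U) = 0.07455.
C_D = 0.07455·C_{A0}·X = 0.07455×3.11×0.452 = 0.105 mol/dm³.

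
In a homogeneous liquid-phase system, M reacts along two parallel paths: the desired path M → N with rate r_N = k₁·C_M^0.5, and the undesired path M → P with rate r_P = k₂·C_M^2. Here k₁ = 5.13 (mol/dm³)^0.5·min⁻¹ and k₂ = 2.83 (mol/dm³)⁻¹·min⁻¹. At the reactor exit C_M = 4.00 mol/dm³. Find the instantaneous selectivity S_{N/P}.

S_{N/P} = r_N/r_P = (k₁·C_M^0.5)/(k₂·C_M^2) = (k₁/k₂)·C_M^-1.5.
= (5.13×4.000^0.5) / (2.83×4.000^2) = 10.26/45.28 = 0.227.
The undesired path is higher order in M, so low C_M (CSTR or dilute feed) favours N.

0.227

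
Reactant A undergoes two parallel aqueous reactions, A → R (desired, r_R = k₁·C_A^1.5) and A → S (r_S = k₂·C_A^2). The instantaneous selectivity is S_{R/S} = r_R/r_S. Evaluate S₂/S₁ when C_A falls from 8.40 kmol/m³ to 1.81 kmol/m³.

2.15

S_{R/S} = (k₁/k₂)·C_A^-0.5, so S₂/S₁ = (C_{A,2}/C_{A,1})^-0.5.
= (1.81/8.40)^(-0.5) = (0.2155)^(-0.5) = 2.15.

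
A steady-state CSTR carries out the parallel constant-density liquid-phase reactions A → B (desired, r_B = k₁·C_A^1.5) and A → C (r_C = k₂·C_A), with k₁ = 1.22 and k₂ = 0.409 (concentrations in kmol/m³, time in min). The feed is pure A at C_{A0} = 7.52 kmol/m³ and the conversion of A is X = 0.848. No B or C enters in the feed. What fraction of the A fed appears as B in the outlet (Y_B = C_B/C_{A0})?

0.646

Exit C_A = C_{A0}(1−X) = 7.52×0.152 = 1.143 kmol/m³.
Rates in a CSTR are evaluated at the outlet concentration: r_B = 1.22×1.143^1.5 = 1.491, r_C = 0.409×1.143 = 0.4675.
Fraction of consumed A going to B: r_B/(r_B+r_C) = 0.7613.
C_B = 0.7613·C_{A0}·X = 0.7613×7.52×0.848 = 4.85 kmol/m³; Y_B = C_B/C_{A0} = 0.646.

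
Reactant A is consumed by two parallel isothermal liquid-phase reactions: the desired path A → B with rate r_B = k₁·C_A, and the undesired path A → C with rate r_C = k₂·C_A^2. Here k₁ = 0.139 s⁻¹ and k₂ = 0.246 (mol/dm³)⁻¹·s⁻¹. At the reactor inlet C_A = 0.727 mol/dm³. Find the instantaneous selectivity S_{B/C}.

S_{B/C} = r_B/r_C = (k₁·C_A)/(k₂·C_A^2) = (k₁/k₂)·C_A⁻¹.
= (0.139×0.7270) / (0.246×0.7270^2) = 0.1011/0.1300 = 0.777.
The undesired path is higher order in A, so low C_A (CSTR or dilute feed) favours B.

0.777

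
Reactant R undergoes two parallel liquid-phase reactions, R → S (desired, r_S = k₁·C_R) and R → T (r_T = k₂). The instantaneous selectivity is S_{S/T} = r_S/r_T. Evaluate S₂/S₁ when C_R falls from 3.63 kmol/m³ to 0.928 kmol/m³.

S_{S/T} = (k₁/k₂)·C_R, so S₂/S₁ = (C_{R,2}/C_{R,1}).
= 0.928/3.63 = 0.256.

0.256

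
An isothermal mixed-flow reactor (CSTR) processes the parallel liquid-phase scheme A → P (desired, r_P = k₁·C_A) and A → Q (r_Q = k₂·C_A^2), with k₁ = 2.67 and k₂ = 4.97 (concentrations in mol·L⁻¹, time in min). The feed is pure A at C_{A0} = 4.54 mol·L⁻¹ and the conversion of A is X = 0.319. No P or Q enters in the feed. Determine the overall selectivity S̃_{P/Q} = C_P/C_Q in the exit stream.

Exit C_A = C_{A0}(1−X) = 4.54×0.681 = 3.092 mol·L⁻¹.
Rates in a CSTR are evaluated at the outlet concentration: r_P = 2.67×3.092 = 8.255, r_Q = 4.97×3.092^2 = 47.51.
Overall selectivity = C_P/C_Q = r_Pτ/(r_Qτ) = r_P/r_Q = 0.174.

0.174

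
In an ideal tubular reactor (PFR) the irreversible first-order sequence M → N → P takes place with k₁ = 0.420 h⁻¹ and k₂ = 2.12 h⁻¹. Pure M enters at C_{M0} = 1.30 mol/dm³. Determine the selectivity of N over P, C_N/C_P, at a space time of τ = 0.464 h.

1.68

For first-order series with pure M initially, C_N(τ) = k₁C_{M0}/(k₂−k₁)·(e^(−k₁τ) − e^(−k₂τ)).
e^(−k₁τ) = e^(−0.420×0.464) = e^(−0.1949) = 0.8229; e^(−k₂τ) = e^(−0.9837) = 0.3739.
C_N = 0.420×1.30/(2.12−0.420) × (0.8229−0.3739) = 0.3212×0.4490 = 0.1442 mol/dm³.
C_M = C_{M0}e^(−k₁τ) = 1.070 mol/dm³, so C_P = C_{M0}−C_M−C_N = 0.08598 mol/dm³; C_N/C_P = 1.68.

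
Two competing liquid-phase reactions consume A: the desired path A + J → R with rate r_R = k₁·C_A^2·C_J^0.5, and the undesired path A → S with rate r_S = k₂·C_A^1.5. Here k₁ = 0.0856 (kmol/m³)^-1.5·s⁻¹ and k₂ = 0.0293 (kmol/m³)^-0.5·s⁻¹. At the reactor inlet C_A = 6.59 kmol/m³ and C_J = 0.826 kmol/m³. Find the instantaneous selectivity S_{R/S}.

6.82

S_{R/S} = r_R/r_S = (k₁·C_A^2·C_J^0.5)/(k₂·C_A^1.5) = (k₁/k₂)·C_A^0.5·C_J^0.5.
= (0.0856×6.590^2×0.8260^0.5) / (0.0293×6.590^1.5) = 3.379/0.4957 = 6.82.
Since the desired path is higher order in A, keeping C_A high (PFR or concentrated feed) favours R.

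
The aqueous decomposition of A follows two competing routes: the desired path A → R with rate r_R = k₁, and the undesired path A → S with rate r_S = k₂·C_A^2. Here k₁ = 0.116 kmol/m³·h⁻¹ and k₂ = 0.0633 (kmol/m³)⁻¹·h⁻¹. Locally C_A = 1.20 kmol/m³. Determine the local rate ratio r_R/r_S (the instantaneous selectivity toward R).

1.27

S_{R/S} = r_R/r_S = (k₁)/(k₂·C_A^2) = (k₁/k₂)·C_A^-2.
= (0.116) / (0.0633×1.200^2) = 0.1160/0.09115 = 1.27.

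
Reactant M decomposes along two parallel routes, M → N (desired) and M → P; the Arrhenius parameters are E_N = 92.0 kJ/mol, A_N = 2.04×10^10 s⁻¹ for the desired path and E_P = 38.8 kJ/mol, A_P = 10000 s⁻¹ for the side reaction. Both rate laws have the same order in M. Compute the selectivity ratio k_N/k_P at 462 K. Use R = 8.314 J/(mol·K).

1.97

Since both paths have the same order in M, the concentration cancels and S_{N/P} = k_N/k_P = (A_N/A_P)·exp[(E_P−E_N)/(RT)].
(E_P−E_N)/(RT) = (38.8−92.0)×10³/(8.314×462) = -53200/3841 = -13.85.
k_N/k_P = (2.04×10^10/10000)·exp(-13.85) = 2.040×10^6 × 9.658×10^-7 = 1.97.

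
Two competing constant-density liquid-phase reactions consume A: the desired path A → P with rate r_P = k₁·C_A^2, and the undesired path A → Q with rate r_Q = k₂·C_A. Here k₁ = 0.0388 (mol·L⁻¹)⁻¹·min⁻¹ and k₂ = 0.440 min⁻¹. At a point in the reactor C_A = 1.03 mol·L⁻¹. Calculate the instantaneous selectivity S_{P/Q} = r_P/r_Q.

0.0908

S_{P/Q} = r_P/r_Q = (k₁·C_A^2)/(k₂·C_A) = (k₁/k₂)·C_A.
= (0.0388×1.030^2) / (0.440×1.030) = 0.04116/0.4532 = 0.0908.
Since the desired path is higher order in A, keeping C_A high (PFR or concentrated feed) favours P.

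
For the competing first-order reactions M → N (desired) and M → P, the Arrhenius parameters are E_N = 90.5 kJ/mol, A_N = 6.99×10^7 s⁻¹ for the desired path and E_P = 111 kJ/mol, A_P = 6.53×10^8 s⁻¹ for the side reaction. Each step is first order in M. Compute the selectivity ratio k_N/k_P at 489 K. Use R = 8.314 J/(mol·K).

With equal orders, S_{N/P} = k_N/k_P = (A_N/A_P)·exp[(E_P−E_N)/(RT)].
(E_P−E_N)/(RT) = (111−90.5)×10³/(8.314×489) = 20500/4066 = 5.042.
k_N/k_P = (6.99×10^7/6.53×10^8)·exp(5.042) = 0.1070 × 154.8 = 16.6.

16.6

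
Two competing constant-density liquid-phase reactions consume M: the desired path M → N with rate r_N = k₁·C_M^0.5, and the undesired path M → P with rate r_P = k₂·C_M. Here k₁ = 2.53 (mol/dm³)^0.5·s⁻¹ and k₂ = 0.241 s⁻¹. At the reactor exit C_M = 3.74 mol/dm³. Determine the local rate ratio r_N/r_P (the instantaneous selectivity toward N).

5.43

S_{N/P} = r_N/r_P = (k₁·C_M^0.5)/(k₂·C_M) = (k₁/k₂)·C_M^-0.5.
= (2.53×3.740^0.5) / (0.241×3.740) = 4.893/0.9013 = 5.43.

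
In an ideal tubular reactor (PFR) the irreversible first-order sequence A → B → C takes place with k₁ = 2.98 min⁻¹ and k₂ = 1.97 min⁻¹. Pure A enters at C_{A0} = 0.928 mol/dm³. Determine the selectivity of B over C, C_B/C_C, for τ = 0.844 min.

The intermediate concentration in a first-order A→B→C sequence is C_B = k₁C_{A0}(e^(−k₁τ) − e^(−k₂τ))/(k₂−k₁).
e^(−k₁τ) = e^(−2.98×0.844) = e^(−2.515) = 0.08085; e^(−k₂τ) = e^(−1.663) = 0.1896.
C_B = 2.98×0.928/(1.97−2.98) × (0.08085−0.1896) = (-2.738)×(-0.1088) = 0.2978 mol/dm³.
C_A = C_{A0}e^(−k₁τ) = 0.07503 mol/dm³, so C_C = C_{A0}−C_A−C_B = 0.5551 mol/dm³; C_B/C_C = 0.537.

0.537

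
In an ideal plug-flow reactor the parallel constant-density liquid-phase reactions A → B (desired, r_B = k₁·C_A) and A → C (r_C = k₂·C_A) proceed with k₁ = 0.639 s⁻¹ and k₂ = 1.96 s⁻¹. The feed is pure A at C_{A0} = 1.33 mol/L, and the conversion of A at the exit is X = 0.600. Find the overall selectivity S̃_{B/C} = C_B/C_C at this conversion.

C_A = C_{A0}(1−X) = 0.5320 mol/L.
Both paths are first order in A, so the instantaneous fraction to B is constant: dC_B/d(−C_A) = k₁/(k₁+k₂) = 0.2459.
C_B = 0.2459·(C_{A0}−C_A) = 0.2459×0.7980 = 0.196 mol/L.
C_C = (C_{A0}−C_A)−C_B = 0.6018 mol/L; S̃_{B/C} = 0.1962/0.6018 = 0.326.

0.326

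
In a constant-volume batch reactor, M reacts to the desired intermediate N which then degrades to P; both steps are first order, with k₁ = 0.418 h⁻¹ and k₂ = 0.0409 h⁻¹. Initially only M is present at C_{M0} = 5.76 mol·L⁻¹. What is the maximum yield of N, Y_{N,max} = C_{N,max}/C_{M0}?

0.777

Evaluating C_N at t_opt = ln(k₂/k₁)/(k₂−k₁) gives C_{N,max}/C_{M0} = (k₁/k₂)^[k₂/(k₂−k₁)].
= (0.418/0.0409)^(0.0409/(0.0409−0.418)) = (10.22)^(-0.1085) = 0.7772.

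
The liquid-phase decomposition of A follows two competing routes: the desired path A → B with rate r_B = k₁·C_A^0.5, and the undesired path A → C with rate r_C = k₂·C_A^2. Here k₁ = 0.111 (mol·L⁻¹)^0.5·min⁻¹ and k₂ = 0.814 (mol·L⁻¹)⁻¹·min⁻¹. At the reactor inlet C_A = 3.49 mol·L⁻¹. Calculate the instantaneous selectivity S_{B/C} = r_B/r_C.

S_{B/C} = r_B/r_C = (k₁·C_A^0.5)/(k₂·C_A^2) = (k₁/k₂)·C_A^-1.5.
= (0.111×3.490^0.5) / (0.814×3.490^2) = 0.2074/9.915 = 0.0209.

0.0209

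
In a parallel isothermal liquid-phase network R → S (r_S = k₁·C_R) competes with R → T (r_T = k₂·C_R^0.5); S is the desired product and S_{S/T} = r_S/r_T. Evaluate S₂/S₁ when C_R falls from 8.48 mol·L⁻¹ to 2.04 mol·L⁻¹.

S_{S/T} = (k₁/k₂)·C_R^0.5, so S₂/S₁ = (C_{R,2}/C_{R,1})^0.5.
= (2.04/8.48)^0.5 = (0.2406)^0.5 = 0.490.
Selectivity toward S falls as C_R falls — high-concentration operation is favoured.

0.490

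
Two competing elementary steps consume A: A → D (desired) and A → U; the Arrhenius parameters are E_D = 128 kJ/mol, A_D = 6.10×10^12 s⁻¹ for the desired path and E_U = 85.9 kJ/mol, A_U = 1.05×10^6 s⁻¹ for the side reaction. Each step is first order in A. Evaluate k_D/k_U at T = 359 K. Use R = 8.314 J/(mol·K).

4.35

With equal orders, S_{D/U} = k_D/k_U = (A_D/A_U)·exp[(E_U−E_D)/(RT)].
(E_U−E_D)/(RT) = (85.9−128)×10³/(8.314×359) = -42100/2985 = -14.11.
k_D/k_U = (6.10×10^12/1.05×10^6)·exp(-14.11) = 5.810×10^6 × 7.485×10^-7 = 4.35.
Since E_D > E_U, raising the temperature improves selectivity toward D.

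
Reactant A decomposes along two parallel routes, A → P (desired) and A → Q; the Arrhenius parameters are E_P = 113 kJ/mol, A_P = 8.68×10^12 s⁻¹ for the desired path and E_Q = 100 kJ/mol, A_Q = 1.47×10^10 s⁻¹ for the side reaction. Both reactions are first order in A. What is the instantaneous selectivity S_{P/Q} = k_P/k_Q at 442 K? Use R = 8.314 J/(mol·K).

17.2

With equal orders, S_{P/Q} = k_P/k_Q = (A_P/A_Q)·exp[(E_Q−E_P)/(RT)].
(E_Q−E_P)/(RT) = (100−113)×10³/(8.314×442) = -13000/3675 = -3.538.
k_P/k_Q = (8.68×10^12/1.47×10^10)·exp(-3.538) = 590.5 × 0.02908 = 17.2.
Since E_P > E_Q, raising the temperature improves selectivity toward P.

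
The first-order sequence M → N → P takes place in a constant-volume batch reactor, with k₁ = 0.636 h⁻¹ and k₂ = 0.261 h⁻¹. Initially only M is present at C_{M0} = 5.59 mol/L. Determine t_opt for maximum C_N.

2.38 h

Setting dC_N/dt = 0 gives t_opt = ln(k₂/k₁)/(k₂−k₁).
= ln(0.261/0.636)/(0.261−0.636) = ln(0.4104)/-0.3750 = -0.8907/-0.3750 = 2.38 h.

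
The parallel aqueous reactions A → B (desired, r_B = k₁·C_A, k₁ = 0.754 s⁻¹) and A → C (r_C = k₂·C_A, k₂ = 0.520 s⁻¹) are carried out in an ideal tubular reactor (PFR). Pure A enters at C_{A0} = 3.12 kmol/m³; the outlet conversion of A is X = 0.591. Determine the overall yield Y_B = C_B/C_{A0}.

0.350

C_A = C_{A0}(1−X) = 1.276 kmol/m³.
Both paths are first order in A, so the instantaneous fraction to B is constant: dC_B/d(−C_A) = k₁/(k₁+k₂) = 0.5918.
C_B = 0.5918·(C_{A0}−C_A) = 0.5918×1.844 = 1.09 kmol/m³.
Y_B = C_B/C_{A0} = 1.091/3.12 = 0.350.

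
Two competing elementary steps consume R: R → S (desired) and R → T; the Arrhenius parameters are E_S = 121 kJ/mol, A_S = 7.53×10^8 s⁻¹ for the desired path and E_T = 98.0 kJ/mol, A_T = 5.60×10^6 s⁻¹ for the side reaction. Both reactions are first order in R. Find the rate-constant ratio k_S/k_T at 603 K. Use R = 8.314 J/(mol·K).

k_S/k_T = (A_S/A_T)·exp[−(E_S−E_T)/(RT)] = (A_S/A_T)·exp[(E_T−E_S)/(RT)].
(E_T−E_S)/(RT) = (98.0−121)×10³/(8.314×603) = -23000/5013 = -4.588.
k_S/k_T = (7.53×10^8/5.60×10^6)·exp(-4.588) = 134.5 × 0.01018 = 1.37.

1.37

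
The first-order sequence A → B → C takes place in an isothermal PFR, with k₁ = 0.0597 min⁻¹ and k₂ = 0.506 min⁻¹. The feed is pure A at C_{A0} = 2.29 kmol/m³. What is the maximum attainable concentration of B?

For a first-order series the maximum intermediate yield is C_{B,max}/C_{A0} = (k₁/k₂)^[k₂/(k₂−k₁)].
= (0.0597/0.506)^(0.506/(0.506−0.0597)) = (0.1180)^(1.134) = 0.08865.
C_{B,max} = 0.08865×2.29 = 0.203 kmol/m³.

0.203 kmol/m³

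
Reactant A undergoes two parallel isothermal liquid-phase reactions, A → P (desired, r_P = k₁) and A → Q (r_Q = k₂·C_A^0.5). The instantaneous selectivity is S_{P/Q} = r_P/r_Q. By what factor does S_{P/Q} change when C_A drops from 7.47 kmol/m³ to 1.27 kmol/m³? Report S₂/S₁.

S_{P/Q} = (k₁/k₂)·C_A^-0.5, so S₂/S₁ = (C_{A,2}/C_{A,1})^-0.5.
= (1.27/7.47)^(-0.5) = (0.1700)^(-0.5) = 2.43.
Selectivity toward P rises as C_A falls — low-concentration operation is favoured.

2.43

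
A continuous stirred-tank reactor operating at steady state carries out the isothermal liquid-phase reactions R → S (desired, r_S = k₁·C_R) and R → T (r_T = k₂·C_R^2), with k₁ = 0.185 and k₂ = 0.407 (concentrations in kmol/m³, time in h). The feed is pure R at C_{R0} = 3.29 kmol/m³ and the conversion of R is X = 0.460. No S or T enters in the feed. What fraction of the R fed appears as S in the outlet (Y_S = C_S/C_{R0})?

Exit C_R = C_{R0}(1−X) = 3.29×0.540 = 1.777 kmol/m³.
Rates in a CSTR are evaluated at the outlet concentration: r_S = 0.185×1.777 = 0.3287, r_T = 0.407×1.777^2 = 1.285.
Fraction of consumed R going to S: r_S/(r_S+r_T) = 0.2037.
C_S = 0.2037·C_{R0}·X = 0.2037×3.29×0.460 = 0.308 kmol/m³; Y_S = C_S/C_{R0} = 0.0937.

0.0937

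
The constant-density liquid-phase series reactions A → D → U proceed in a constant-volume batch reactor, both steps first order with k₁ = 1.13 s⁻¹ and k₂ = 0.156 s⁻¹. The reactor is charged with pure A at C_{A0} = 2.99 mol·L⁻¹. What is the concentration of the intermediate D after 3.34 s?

1.98 mol·L⁻¹

Solving the coupled first-order balances gives C_D(t) = [k₁/(k₂−k₁)]·C_{A0}·(e^(−k₁t) − e^(−k₂t)).
e^(−k₁t) = e^(−1.13×3.34) = e^(−3.774) = 0.02296; e^(−k₂t) = e^(−0.5210) = 0.5939.
C_D = 1.13×2.99/(0.156−1.13) × (0.02296−0.5939) = (-3.469)×(-0.5709) = 1.981 mol·L⁻¹.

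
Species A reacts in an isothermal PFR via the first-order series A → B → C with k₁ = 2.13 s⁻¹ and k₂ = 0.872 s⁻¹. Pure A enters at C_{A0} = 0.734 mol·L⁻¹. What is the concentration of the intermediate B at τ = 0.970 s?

0.376 mol·L⁻¹

Solving the coupled first-order balances gives C_B(τ) = [k₁/(k₂−k₁)]·C_{A0}·(e^(−k₁τ) − e^(−k₂τ)).
e^(−k₁τ) = e^(−2.13×0.970) = e^(−2.066) = 0.1267; e^(−k₂τ) = e^(−0.8458) = 0.4292.
C_B = 2.13×0.734/(0.872−2.13) × (0.1267−0.4292) = (-1.243)×(-0.3025) = 0.3760 mol·L⁻¹.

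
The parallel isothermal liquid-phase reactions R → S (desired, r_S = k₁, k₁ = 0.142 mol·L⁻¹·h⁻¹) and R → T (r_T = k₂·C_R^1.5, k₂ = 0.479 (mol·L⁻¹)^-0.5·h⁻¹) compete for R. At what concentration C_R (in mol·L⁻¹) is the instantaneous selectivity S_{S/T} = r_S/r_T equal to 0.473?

0.732 mol·L⁻¹

S_{S/T} = (k₁/k₂)·C_R^-1.5 ⇒ C_R = (S·k₂/k₁)^(1/(-1.5)).
= (0.473×0.479/0.142)^(-0.6667) = (1.596)^(-0.6667) = 0.732 mol·L⁻¹.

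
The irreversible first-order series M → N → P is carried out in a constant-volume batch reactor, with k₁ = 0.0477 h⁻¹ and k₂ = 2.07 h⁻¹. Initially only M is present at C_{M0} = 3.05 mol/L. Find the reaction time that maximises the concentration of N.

For first-order series the maximum of C_N occurs at t_opt = ln(k₂/k₁)/(k₂−k₁).
= ln(2.07/0.0477)/(2.07−0.0477) = ln(43.40)/2.022 = 3.770/2.022 = 1.86 h.

1.86 h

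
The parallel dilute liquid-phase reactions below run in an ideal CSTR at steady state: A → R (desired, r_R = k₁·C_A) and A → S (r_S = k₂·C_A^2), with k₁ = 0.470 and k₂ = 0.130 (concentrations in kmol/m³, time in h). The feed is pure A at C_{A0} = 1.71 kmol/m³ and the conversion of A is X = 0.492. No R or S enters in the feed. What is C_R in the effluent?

0.678 kmol/m³

Exit C_A = C_{A0}(1−X) = 1.71×0.508 = 0.8687 kmol/m³.
A CSTR operates uniformly at the exit composition, giving r_R = 0.4083 and r_S = 0.09810 (each k·C_A^n at C_A = 0.8687).
Fraction of consumed A going to R: r_R/(r_R+r_S) = 0.8063.
C_R = 0.8063·C_{A0}·X = 0.8063×1.71×0.492 = 0.678 kmol/m³.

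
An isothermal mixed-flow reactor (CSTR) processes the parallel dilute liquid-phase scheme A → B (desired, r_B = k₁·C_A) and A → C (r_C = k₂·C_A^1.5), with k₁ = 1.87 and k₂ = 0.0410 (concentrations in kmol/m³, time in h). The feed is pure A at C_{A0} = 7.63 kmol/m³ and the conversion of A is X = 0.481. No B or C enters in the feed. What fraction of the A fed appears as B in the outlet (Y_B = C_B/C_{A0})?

Exit C_A = C_{A0}(1−X) = 7.63×0.519 = 3.960 kmol/m³.
Rates in a CSTR are evaluated at the outlet concentration: r_B = 1.87×3.960 = 7.405, r_C = 0.0410×3.960^1.5 = 0.3231.
Fraction of consumed A going to B: r_B/(r_B+r_C) = 0.9582.
C_B = 0.9582·C_{A0}·X = 0.9582×7.63×0.481 = 3.52 kmol/m³; Y_B = C_B/C_{A0} = 0.461.

0.461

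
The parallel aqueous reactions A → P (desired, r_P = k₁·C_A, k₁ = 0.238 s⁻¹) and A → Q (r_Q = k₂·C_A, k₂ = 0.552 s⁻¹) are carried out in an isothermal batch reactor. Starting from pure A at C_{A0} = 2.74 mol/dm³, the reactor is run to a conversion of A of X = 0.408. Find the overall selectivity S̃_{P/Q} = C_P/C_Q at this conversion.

C_A = C_{A0}(1−X) = 1.622 mol/dm³.
Both paths are first order in A, so the instantaneous fraction to P is constant: dC_P/d(−C_A) = k₁/(k₁+k₂) = 0.3013.
C_P = 0.3013·(C_{A0}−C_A) = 0.3013×1.118 = 0.337 mol/dm³.
C_Q = (C_{A0}−C_A)−C_P = 0.7811 mol/dm³; S̃_{P/Q} = 0.3368/0.7811 = 0.431.

0.431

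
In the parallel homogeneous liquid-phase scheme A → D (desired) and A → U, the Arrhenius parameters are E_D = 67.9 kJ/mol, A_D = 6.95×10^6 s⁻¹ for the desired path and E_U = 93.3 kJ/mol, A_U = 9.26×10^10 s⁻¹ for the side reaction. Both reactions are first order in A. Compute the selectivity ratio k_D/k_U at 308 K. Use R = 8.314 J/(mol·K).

1.52

With equal orders, S_{D/U} = k_D/k_U = (A_D/A_U)·exp[(E_U−E_D)/(RT)].
(E_U−E_D)/(RT) = (93.3−67.9)×10³/(8.314×308) = 25400/2561 = 9.919.
k_D/k_U = (6.95×10^6/9.26×10^10)·exp(9.919) = 7.505×10^-5 × 20315 = 1.52.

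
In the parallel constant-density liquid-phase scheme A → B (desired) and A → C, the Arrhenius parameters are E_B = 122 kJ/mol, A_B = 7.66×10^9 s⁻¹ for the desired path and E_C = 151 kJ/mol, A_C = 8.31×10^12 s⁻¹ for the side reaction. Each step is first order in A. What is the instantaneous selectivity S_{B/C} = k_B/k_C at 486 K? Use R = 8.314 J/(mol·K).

1.21

k_B/k_C = (A_B/A_C)·exp[−(E_B−E_C)/(RT)] = (A_B/A_C)·exp[(E_C−E_B)/(RT)].
(E_C−E_B)/(RT) = (151−122)×10³/(8.314×486) = 29000/4041 = 7.177.
k_B/k_C = (7.66×10^9/8.31×10^12)·exp(7.177) = 9.218×10^-4 × 1309 = 1.21.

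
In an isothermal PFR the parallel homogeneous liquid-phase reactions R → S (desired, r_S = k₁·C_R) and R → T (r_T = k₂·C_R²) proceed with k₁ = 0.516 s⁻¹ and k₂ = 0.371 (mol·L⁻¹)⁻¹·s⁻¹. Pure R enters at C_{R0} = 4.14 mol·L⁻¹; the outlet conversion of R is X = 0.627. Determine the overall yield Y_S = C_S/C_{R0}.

0.213

C_R = C_{R0}(1−X) = 1.544 mol·L⁻¹.
Along a PFR/batch, dC_S/dC_R = −r_S/(r_S+r_T) = −k₁/(k₁+k₂·C_R).
Integrating from C_{R0} to C_R: C_S = (0.516/0.371)·ln[(0.516+0.371·4.14)/(0.516+0.371·1.54)] = 1.391·ln(2.052/1.089) = 0.8813 mol·L⁻¹.
Y_S = C_S/C_{R0} = 0.8813/4.14 = 0.213.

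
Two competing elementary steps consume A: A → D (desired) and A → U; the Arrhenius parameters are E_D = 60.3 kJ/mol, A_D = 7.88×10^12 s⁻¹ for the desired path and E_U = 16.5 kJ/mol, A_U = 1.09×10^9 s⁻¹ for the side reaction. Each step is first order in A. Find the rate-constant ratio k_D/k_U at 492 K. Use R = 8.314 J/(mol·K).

Since both paths have the same order in A, the concentration cancels and S_{D/U} = k_D/k_U = (A_D/A_U)·exp[(E_U−E_D)/(RT)].
(E_U−E_D)/(RT) = (16.5−60.3)×10³/(8.314×492) = -43800/4090 = -10.71.
k_D/k_U = (7.88×10^12/1.09×10^9)·exp(-10.71) = 7229 × 2.237×10^-5 = 0.162.
Since E_D > E_U, raising the temperature improves selectivity toward D.

0.162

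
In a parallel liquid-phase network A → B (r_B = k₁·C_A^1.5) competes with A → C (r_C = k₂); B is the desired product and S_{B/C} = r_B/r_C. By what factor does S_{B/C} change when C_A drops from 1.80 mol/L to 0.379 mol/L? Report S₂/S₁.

S_{B/C} = (k₁/k₂)·C_A^1.5, so S₂/S₁ = (C_{A,2}/C_{A,1})^1.5.
= (0.379/1.80)^1.5 = (0.2106)^1.5 = 0.0966.
Selectivity toward B falls as C_A falls — high-concentration operation is favoured.

0.0966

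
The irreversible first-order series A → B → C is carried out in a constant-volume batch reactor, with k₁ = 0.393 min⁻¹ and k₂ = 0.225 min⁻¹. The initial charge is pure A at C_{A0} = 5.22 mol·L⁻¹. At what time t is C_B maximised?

3.32 min

For first-order series the maximum of C_B occurs at t_opt = ln(k₂/k₁)/(k₂−k₁).
= ln(0.225/0.393)/(0.225−0.393) = ln(0.5725)/-0.1680 = -0.5577/-0.1680 = 3.32 min.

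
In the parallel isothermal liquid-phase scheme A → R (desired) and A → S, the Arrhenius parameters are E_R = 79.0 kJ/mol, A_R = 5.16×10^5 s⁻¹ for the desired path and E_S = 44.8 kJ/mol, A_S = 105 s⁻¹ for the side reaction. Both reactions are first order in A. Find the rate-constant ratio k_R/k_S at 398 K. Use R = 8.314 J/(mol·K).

Since both paths have the same order in A, the concentration cancels and S_{R/S} = k_R/k_S = (A_R/A_S)·exp[(E_S−E_R)/(RT)].
(E_S−E_R)/(RT) = (44.8−79.0)×10³/(8.314×398) = -34200/3309 = -10.34.
k_R/k_S = (5.16×10^5/105)·exp(-10.34) = 4914 × 3.246×10^-5 = 0.160.
Since E_R > E_S, raising the temperature improves selectivity toward R.

0.160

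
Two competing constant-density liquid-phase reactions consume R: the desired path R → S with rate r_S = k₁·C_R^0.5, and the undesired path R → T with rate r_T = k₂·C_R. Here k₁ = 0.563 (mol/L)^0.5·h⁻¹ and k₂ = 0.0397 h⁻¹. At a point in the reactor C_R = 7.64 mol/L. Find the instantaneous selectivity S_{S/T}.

S_{S/T} = r_S/r_T = (k₁·C_R^0.5)/(k₂·C_R) = (k₁/k₂)·C_R^-0.5.
= (0.563×7.640^0.5) / (0.0397×7.640) = 1.556/0.3033 = 5.13.

5.13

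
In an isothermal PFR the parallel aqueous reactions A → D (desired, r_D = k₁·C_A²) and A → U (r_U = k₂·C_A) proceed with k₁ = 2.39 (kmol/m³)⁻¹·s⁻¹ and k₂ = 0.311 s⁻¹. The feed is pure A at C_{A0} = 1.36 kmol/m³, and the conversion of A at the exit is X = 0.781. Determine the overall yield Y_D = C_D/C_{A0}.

C_A = C_{A0}(1−X) = 0.2978 kmol/m³.
Along a PFR/batch, dC_U/dC_A = −r_U/(r_D+r_U) = −k₂/(k₂+k₁·C_A).
Integrating from C_{A0} to C_A: C_U = (0.311/2.39)·ln[(0.311+2.39·1.36)/(0.311+2.39·0.298)] = 0.1301·ln(3.561/1.023) = 0.1623 kmol/m³.
Then C_D = (C_{A0}−C_A) − C_U = 1.062 − 0.1623 = 0.8998 kmol/m³.
Y_D = C_D/C_{A0} = 0.8998/1.36 = 0.662.

0.662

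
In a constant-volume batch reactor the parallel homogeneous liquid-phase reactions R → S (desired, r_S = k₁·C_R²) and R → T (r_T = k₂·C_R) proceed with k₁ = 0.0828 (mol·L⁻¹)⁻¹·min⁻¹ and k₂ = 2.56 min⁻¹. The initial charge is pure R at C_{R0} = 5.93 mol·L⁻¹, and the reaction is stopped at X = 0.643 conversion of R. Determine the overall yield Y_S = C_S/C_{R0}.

0.0735

C_R = C_{R0}(1−X) = 2.117 mol·L⁻¹.
Along a PFR/batch, dC_T/dC_R = −r_T/(r_S+r_T) = −k₂/(k₂+k₁·C_R).
Integrating from C_{R0} to C_R: C_T = (2.56/0.0828)·ln[(2.56+0.0828·5.93)/(2.56+0.0828·2.12)] = 30.92·ln(3.051/2.735) = 3.377 mol·L⁻¹.
Then C_S = (C_{R0}−C_R) − C_T = 3.813 − 3.377 = 0.4357 mol·L⁻¹.
Y_S = C_S/C_{R0} = 0.4357/5.93 = 0.0735.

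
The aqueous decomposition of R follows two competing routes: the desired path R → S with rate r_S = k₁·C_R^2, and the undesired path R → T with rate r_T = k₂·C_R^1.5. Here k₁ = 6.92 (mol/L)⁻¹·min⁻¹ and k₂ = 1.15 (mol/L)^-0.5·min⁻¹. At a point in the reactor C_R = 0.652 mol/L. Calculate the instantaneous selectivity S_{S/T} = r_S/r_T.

4.86

S_{S/T} = r_S/r_T = (k₁·C_R^2)/(k₂·C_R^1.5) = (k₁/k₂)·C_R^0.5.
= (6.92×0.6520^2) / (1.15×0.6520^1.5) = 2.942/0.6054 = 4.86.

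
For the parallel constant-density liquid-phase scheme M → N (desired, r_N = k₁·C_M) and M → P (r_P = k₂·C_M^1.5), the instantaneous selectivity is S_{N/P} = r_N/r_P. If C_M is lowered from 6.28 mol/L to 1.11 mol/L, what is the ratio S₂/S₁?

2.38

S_{N/P} = (k₁/k₂)·C_M^-0.5, so S₂/S₁ = (C_{M,2}/C_{M,1})^-0.5.
= (1.11/6.28)^(-0.5) = (0.1768)^(-0.5) = 2.38.
Selectivity toward N rises as C_M falls — low-concentration operation is favoured.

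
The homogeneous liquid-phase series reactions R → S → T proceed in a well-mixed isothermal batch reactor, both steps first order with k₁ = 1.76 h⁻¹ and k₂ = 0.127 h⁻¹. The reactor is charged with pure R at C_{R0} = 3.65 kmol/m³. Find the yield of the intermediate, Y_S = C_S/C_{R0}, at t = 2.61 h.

The intermediate concentration in a first-order A→B→C sequence is C_S = k₁C_{R0}(e^(−k₁t) − e^(−k₂t))/(k₂−k₁).
e^(−k₁t) = e^(−1.76×2.61) = e^(−4.594) = 0.01012; e^(−k₂t) = e^(−0.3315) = 0.7179.
C_S = 1.76×3.65/(0.127−1.76) × (0.01012−0.7179) = (-3.934)×(-0.7078) = 2.784 kmol/m³.
Y_S = C_S/C_{R0} = 2.784/3.65 = 0.763.

0.763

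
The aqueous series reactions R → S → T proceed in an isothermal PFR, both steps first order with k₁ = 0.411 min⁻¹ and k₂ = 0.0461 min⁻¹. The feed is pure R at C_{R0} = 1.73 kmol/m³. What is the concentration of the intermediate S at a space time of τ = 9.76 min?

1.21 kmol/m³

Solving the coupled first-order balances gives C_S(τ) = [k₁/(k₂−k₁)]·C_{R0}·(e^(−k₁τ) − e^(−k₂τ)).
e^(−k₁τ) = e^(−0.411×9.76) = e^(−4.011) = 0.01811; e^(−k₂τ) = e^(−0.4499) = 0.6377.
C_S = 0.411×1.73/(0.0461−0.411) × (0.01811−0.6377) = (-1.949)×(-0.6196) = 1.207 kmol/m³.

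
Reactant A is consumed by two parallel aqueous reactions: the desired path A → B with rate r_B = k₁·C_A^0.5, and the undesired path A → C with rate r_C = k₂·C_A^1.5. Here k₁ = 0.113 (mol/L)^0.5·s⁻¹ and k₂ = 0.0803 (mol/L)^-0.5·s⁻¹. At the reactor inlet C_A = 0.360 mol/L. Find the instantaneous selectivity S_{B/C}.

S_{B/C} = r_B/r_C = (k₁·C_A^0.5)/(k₂·C_A^1.5) = (k₁/k₂)·C_A⁻¹.
= (0.113×0.3600^0.5) / (0.0803×0.3600^1.5) = 0.06780/0.01734 = 3.91.

3.91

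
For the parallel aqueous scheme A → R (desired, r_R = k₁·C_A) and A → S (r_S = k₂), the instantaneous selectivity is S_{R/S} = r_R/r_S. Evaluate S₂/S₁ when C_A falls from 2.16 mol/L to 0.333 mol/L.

S_{R/S} = (k₁/k₂)·C_A, so S₂/S₁ = (C_{A,2}/C_{A,1}).
= 0.333/2.16 = 0.154.

0.154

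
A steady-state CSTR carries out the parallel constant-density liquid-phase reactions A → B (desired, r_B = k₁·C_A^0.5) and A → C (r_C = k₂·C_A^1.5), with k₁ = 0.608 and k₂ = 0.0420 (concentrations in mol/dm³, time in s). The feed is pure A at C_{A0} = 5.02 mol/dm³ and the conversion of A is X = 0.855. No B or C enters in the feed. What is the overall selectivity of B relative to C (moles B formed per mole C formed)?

Exit C_A = C_{A0}(1−X) = 5.02×0.145 = 0.7279 mol/dm³.
A CSTR operates uniformly at the exit composition, giving r_B = 0.5187 and r_C = 0.02608 (each k·C_A^n at C_A = 0.7279).
Overall selectivity = C_B/C_C = r_Bτ/(r_Cτ) = r_B/r_C = 19.9.

19.9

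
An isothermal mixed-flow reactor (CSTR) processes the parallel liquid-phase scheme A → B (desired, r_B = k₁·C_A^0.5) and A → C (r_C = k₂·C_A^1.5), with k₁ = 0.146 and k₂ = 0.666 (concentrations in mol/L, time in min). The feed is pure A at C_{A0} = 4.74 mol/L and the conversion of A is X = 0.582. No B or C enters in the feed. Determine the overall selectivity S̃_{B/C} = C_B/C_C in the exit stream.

0.111

Exit C_A = C_{A0}(1−X) = 4.74×0.418 = 1.981 mol/L.
In a CSTR the entire volume is at exit conditions, so r_B = 0.146×1.981^0.5 = 0.2055 and r_C = 0.666×1.981^1.5 = 1.857.
Overall selectivity = C_B/C_C = r_Bτ/(r_Cτ) = r_B/r_C = 0.111.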